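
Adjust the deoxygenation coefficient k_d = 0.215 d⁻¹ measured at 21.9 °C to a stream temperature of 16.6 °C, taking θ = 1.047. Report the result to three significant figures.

k_d ≈ 0.169 d⁻¹

k_d(T₂) = k_d(T₁) · θ^(T₂−T₁) = 0.215 × 1.047^(16.6−21.9)
= 0.215 × 1.047^-5.30 = 0.215 × 0.7839 = 0.1685 d⁻¹.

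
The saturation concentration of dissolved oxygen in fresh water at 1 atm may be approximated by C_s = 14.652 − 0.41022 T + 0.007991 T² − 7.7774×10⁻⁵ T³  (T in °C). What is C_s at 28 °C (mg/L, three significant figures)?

C_s ≈ 7.72 mg/L

C_s = 14.652 − 0.41022×28 + 0.007991×28² − 7.7774×10⁻⁵×28³ = 7.723 mg/L.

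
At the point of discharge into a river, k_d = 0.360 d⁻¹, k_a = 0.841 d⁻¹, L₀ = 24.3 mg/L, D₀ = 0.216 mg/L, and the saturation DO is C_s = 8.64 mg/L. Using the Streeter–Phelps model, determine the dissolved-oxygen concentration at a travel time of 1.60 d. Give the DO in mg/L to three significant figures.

DO ≈ 3.10 mg/L

k_d L₀/(k_a−k_d) = 0.360×24.3/(0.841−0.360) = 8.748/0.4810 = 18.19 mg/L.
e^(−k_d t) = e^(−0.360×1.600) = 0.5621; e^(−k_a t) = e^(−0.841×1.600) = 0.2604.
D = 18.19 × (0.5621 − 0.2604) + 0.216 × 0.2604 = 5.488 + 0.05624 = 5.544 mg/L.
DO = C_s − D = 8.64 − 5.544 = 3.096 mg/L.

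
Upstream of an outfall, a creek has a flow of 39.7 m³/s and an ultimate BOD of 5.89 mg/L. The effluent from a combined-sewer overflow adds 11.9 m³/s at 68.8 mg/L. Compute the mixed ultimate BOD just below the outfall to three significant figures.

20.4 mg/L

Flow-weighted mixing: C = (Q_r C_r + Q_w C_w)/(Q_r + Q_w)
= (39.7×5.89 + 11.9×68.8)/(39.7 + 11.9) = 1053/51.60 = 20.40 mg/L.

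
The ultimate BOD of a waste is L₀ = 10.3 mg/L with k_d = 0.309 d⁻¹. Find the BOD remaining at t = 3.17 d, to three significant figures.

L ≈ 3.87 mg/L

L_t = L₀ e^(−k_d t) = 10.3 × e^(−0.309×3.17) = 10.3 × 0.3755 = 3.868 mg/L.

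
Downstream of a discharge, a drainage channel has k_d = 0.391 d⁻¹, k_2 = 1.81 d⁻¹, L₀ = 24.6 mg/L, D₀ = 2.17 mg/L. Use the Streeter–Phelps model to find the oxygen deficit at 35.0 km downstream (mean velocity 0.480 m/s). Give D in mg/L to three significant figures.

D ≈ 3.87 mg/L

Travel time t = x/v = 35.0 km / (0.480 m/s) = 35000 m / 0.480 m/s = 72920 s = 0.8439 d.
k_d L₀/(k_2−k_d) = 0.391×24.6/(1.81−0.391) = 9.619/1.419 = 6.778 mg/L.
e^(−k_d t) = e^(−0.391×0.8439) = 0.7189; e^(−k_2 t) = e^(−1.81×0.8439) = 0.2171.
D = 6.778 × (0.7189 − 0.2171) + 2.17 × 0.2171 = 3.402 + 0.4710 = 3.873 mg/L.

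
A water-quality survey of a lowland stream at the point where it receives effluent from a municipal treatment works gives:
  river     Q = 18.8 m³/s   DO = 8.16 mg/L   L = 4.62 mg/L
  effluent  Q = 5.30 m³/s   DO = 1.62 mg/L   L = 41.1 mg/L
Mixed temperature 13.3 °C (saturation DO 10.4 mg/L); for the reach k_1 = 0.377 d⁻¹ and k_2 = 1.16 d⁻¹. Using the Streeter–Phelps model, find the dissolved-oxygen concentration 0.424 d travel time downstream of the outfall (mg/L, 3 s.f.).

Mixed DO = (18.8×8.16 + 5.30×1.62)/(18.8+5.30) = 162.0/24.10 = 6.722 mg/L.
Mixed L₀ = (18.8×4.62 + 5.30×41.1)/(24.10) = 304.7/24.10 = 12.64 mg/L.
Initial deficit D₀ = C_s − DO₀ = 10.4 − 6.722 = 3.678 mg/L.
D(0.424) = [0.377×12.64/(1.16−0.377)](e^(−0.377×0.424) − e^(−1.16×0.424)) + 3.678 e^(−1.16×0.424)
= 6.087 × (0.8523 − 0.6115) + 3.678 × 0.6115 = 3.715 mg/L.
DO = 10.4 − 3.715 = 6.685 mg/L.

DO ≈ 6.69 mg/L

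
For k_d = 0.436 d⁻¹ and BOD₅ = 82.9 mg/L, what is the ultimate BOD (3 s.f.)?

L₀ ≈ 93.5 mg/L

BOD₅ = L₀(1 − e^(−5k_d)) ⇒ L₀ = BOD₅ / (1 − e^(−5×0.436))
= 82.9 / (1 − 0.1130) = 82.9 / 0.8870 = 93.47 mg/L.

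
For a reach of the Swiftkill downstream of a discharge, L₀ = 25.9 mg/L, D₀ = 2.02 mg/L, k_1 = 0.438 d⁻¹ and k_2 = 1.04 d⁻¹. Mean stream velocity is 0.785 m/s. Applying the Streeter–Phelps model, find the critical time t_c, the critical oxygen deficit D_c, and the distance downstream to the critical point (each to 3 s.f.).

At the critical point dD/dt = 0, so k_1 L₀ e^(−k_1 t) = k_2 D. Substituting D(t) from the Streeter–Phelps equation and solving for t gives
t_c = ln[(k_2/k_1)(1 − D₀(k_2−k_1)/(k_1 L₀))] / (k_2−k_1).
Here k_2−k_1 = 0.6020 d⁻¹ and 1 − D₀(k_2−k_1)/(k_1 L₀) = 1 − 2.02×0.6020/(0.438×25.9) = 0.8928, so
t_c = ln(2.374 × 0.8928) / 0.6020 = 0.7514 / 0.6020 = 1.248 d.
L(t_c) = L₀ e^(−k_1 t_c) = 25.9 × 0.5789 = 14.99 mg/L, and at the critical point k_2 D_c = k_1 L, so D_c = (0.438/1.04) × 14.99 = 6.314 mg/L.
x_c = v t_c = 0.785 m/s × 1.248 d × 86400 s/d = 84650 m ≈ 84.7 km.

t_c ≈ 1.25 d; D_c ≈ 6.31 mg/L; x_c ≈ 84.7 km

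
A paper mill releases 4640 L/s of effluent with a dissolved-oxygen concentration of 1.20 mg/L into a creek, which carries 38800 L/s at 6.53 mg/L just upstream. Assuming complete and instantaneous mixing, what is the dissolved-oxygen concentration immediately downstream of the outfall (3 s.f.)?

Flow-weighted mixing: C = (Q_r C_r + Q_w C_w)/(Q_r + Q_w)
= (38800×6.53 + 4640×1.20)/(38800 + 4640) = 258900/43440 = 5.961 mg/L.

5.96 mg/L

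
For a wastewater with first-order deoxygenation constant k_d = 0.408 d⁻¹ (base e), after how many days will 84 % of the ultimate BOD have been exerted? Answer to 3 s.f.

y/L₀ = 1 − e^(−k_d t) = 0.84 ⇒ e^(−k_d t) = 0.160
t = −ln(0.160) / 0.408 = 1.833 / 0.408 = 4.492 d.

t ≈ 4.49 d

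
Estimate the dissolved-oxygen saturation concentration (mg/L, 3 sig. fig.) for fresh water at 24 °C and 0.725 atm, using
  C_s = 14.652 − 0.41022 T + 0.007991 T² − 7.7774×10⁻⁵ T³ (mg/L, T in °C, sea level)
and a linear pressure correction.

At sea level: C_s = 14.652 − 0.41022×24 + 0.007991×24² − 7.7774×10⁻⁵×24³ = 8.334 mg/L.
Pressure correction: C_s' = 8.334 × 0.725 = 6.042 mg/L.

C_s ≈ 6.04 mg/L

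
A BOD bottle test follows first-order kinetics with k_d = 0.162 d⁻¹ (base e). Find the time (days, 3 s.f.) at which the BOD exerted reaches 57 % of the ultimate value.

t ≈ 5.21 d

y/L₀ = 1 − e^(−k_d t) = 0.57 ⇒ e^(−k_d t) = 0.430
t = −ln(0.430) / 0.162 = 0.8440 / 0.162 = 5.210 d.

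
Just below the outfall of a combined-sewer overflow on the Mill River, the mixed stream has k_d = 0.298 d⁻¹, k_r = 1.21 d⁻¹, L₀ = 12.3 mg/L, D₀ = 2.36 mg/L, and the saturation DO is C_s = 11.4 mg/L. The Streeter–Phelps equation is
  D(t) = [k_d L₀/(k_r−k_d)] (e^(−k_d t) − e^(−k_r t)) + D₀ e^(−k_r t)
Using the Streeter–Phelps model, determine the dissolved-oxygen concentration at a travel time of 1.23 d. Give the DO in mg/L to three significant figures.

DO ≈ 8.99 mg/L

k_d L₀/(k_r−k_d) = 0.298×12.3/(1.21−0.298) = 3.665/0.9120 = 4.019 mg/L.
e^(−k_d t) = e^(−0.298×1.230) = 0.6931; e^(−k_r t) = e^(−1.21×1.230) = 0.2258.
D = 4.019 × (0.6931 − 0.2258) + 2.36 × 0.2258 = 1.878 + 0.5328 = 2.411 mg/L.
DO = C_s − D = 11.4 − 2.411 = 8.989 mg/L.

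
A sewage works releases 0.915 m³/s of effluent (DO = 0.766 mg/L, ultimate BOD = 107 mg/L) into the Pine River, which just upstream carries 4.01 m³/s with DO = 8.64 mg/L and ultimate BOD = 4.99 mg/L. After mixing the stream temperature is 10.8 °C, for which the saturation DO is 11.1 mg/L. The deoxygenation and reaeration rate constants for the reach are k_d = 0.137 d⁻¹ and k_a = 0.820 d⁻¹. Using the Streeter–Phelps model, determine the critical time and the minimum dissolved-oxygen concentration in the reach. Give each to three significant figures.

t_c ≈ 0.135 d; minimum DO ≈ 7.17 mg/L

Mixed DO = (4.01×8.64 + 0.915×0.766)/(4.01+0.915) = 35.35/4.925 = 7.177 mg/L.
Mixed L₀ = (4.01×4.99 + 0.915×107)/(4.925) = 117.9/4.925 = 23.94 mg/L.
Initial deficit D₀ = C_s − DO₀ = 11.1 − 7.177 = 3.923 mg/L.
t_c = (1/0.6830) ln[(0.820/0.137)(1 − 3.923×0.6830/(0.137×23.94))] = 1.464 × ln(1.096) = 0.1345 d.
D_c = (0.137/0.820) × 23.94 × e^(−0.137×0.1345) = 0.1671 × 23.94 × 0.9817 = 3.927 mg/L.
Minimum DO = 11.1 − 3.927 = 7.173 mg/L.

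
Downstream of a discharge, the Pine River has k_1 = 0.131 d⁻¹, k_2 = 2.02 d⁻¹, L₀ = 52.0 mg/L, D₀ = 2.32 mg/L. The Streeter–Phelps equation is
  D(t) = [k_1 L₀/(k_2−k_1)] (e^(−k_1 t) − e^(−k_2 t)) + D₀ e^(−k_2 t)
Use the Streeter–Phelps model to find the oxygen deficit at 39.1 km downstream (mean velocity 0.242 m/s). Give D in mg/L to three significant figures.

D ≈ 2.79 mg/L

Travel time t = x/v = 39.1 km / (0.242 m/s) = 39100 m / 0.242 m/s = 161600 s = 1.870 d.
k_1 L₀/(k_2−k_1) = 0.131×52.0/(2.02−0.131) = 6.812/1.889 = 3.606 mg/L.
e^(−k_1 t) = e^(−0.131×1.870) = 0.7827; e^(−k_2 t) = e^(−2.02×1.870) = 0.02288.
D = 3.606 × (0.7827 − 0.02288) + 2.32 × 0.02288 = 2.740 + 0.05308 = 2.793 mg/L.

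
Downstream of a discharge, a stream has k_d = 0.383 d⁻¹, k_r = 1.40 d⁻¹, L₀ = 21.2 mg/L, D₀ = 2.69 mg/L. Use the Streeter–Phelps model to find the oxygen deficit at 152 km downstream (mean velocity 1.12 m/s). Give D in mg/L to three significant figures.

Travel time t = x/v = 152 km / (1.12 m/s) = 152000 m / 1.12 m/s = 135700 s = 1.571 d.
k_d L₀/(k_r−k_d) = 0.383×21.2/(1.40−0.383) = 8.120/1.017 = 7.984 mg/L.
e^(−k_d t) = e^(−0.383×1.571) = 0.5479; e^(−k_r t) = e^(−1.40×1.571) = 0.1109.
D = 7.984 × (0.5479 − 0.1109) + 2.69 × 0.1109 = 3.489 + 0.2983 = 3.787 mg/L.

D ≈ 3.79 mg/L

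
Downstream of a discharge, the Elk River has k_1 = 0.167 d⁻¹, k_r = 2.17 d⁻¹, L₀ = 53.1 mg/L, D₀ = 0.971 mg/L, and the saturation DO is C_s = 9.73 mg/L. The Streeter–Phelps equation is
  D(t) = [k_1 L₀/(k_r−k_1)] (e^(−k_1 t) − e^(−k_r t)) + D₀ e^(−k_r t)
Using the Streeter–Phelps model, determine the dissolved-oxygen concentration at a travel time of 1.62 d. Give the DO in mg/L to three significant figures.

DO ≈ 6.45 mg/L

k_1 L₀/(k_r−k_1) = 0.167×53.1/(2.17−0.167) = 8.868/2.003 = 4.427 mg/L.
e^(−k_1 t) = e^(−0.167×1.620) = 0.7630; e^(−k_r t) = e^(−2.17×1.620) = 0.02974.
D = 4.427 × (0.7630 − 0.02974) + 0.971 × 0.02974 = 3.246 + 0.02887 = 3.275 mg/L.
DO = C_s − D = 9.73 − 3.275 = 6.455 mg/L.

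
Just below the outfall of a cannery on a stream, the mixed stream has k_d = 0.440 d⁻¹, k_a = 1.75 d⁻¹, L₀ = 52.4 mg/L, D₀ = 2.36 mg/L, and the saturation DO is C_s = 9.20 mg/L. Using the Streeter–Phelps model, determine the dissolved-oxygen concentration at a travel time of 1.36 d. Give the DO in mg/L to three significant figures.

DO ≈ 0.936 mg/L

k_d L₀/(k_a−k_d) = 0.440×52.4/(1.75−0.440) = 23.06/1.310 = 17.60 mg/L.
e^(−k_d t) = e^(−0.440×1.360) = 0.5497; e^(−k_a t) = e^(−1.75×1.360) = 0.09255.
D = 17.60 × (0.5497 − 0.09255) + 2.36 × 0.09255 = 8.046 + 0.2184 = 8.264 mg/L.
DO = C_s − D = 9.20 − 8.264 = 0.9359 mg/L.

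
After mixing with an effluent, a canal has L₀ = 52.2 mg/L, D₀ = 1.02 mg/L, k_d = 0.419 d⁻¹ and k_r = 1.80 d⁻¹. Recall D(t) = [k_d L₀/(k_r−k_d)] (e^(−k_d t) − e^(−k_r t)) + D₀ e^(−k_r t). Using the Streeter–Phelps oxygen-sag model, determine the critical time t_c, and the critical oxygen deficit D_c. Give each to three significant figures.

t_c ≈ 1.01 d; D_c ≈ 7.97 mg/L

At the critical point dD/dt = 0, so k_d L₀ e^(−k_d t) = k_r D. Substituting D(t) from the Streeter–Phelps equation and solving for t gives
t_c = ln[(k_r/k_d)(1 − D₀(k_r−k_d)/(k_d L₀))] / (k_r−k_d).
Here k_r−k_d = 1.381 d⁻¹ and 1 − D₀(k_r−k_d)/(k_d L₀) = 1 − 1.02×1.381/(0.419×52.2) = 0.9356, so
t_c = ln(4.296 × 0.9356) / 1.381 = 1.391 / 1.381 = 1.007 d.
D_c = (k_d/k_r) L₀ e^(−k_d t_c) = (0.419/1.80) × 52.2 × e^(−0.419×1.007) = 0.2328 × 52.2 × 0.6557 = 7.967 mg/L.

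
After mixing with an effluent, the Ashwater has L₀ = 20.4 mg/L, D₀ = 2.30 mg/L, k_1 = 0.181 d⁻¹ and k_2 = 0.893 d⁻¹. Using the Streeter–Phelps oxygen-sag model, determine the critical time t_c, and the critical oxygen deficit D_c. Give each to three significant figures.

t_c ≈ 1.42 d; D_c ≈ 3.20 mg/L

t_c = [1/(k_2−k_1)] ln[(k_2/k_1)(1 − D₀(k_2−k_1)/(k_1 L₀))]
= [1/(0.893−0.181)] ln[(0.893/0.181)(1 − 2.30×0.7120/(0.181×20.4))]
= (1/0.7120) ln[4.934 × 0.5565] = 1.404 × ln(2.746) = 1.404 × 1.010 = 1.419 d.
D_c = (k_1/k_2) L₀ e^(−k_1 t_c) = (0.181/0.893) × 20.4 × e^(−0.181×1.419) = 0.2027 × 20.4 × 0.7736 = 3.199 mg/L.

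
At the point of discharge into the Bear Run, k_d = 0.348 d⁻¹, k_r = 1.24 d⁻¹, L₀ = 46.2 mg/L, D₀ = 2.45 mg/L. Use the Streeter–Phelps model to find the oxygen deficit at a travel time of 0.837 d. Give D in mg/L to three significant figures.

k_d L₀/(k_r−k_d) = 0.348×46.2/(1.24−0.348) = 16.08/0.8920 = 18.02 mg/L.
e^(−k_d t) = e^(−0.348×0.8370) = 0.7473; e^(−k_r t) = e^(−1.24×0.8370) = 0.3542.
D = 18.02 × (0.7473 − 0.3542) + 2.45 × 0.3542 = 7.085 + 0.8678 = 7.953 mg/L.

D ≈ 7.95 mg/L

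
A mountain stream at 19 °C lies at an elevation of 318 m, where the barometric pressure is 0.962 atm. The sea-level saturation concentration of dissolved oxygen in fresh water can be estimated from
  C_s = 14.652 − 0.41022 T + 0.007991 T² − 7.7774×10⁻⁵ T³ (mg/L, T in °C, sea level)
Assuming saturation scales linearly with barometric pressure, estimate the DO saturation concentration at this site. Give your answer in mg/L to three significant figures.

C_s ≈ 8.86 mg/L

At sea level: C_s = 14.652 − 0.41022×19 + 0.007991×19² − 7.7774×10⁻⁵×19³ = 9.209 mg/L.
Pressure correction: C_s' = 9.209 × 0.962 = 8.859 mg/L.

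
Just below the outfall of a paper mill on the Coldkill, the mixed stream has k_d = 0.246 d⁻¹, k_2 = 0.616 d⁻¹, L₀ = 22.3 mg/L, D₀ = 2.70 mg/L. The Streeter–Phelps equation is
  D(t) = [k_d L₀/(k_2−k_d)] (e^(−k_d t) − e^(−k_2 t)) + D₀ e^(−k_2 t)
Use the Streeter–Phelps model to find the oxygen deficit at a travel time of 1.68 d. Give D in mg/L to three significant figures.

D ≈ 5.50 mg/L

k_d L₀/(k_2−k_d) = 0.246×22.3/(0.616−0.246) = 5.486/0.3700 = 14.83 mg/L.
e^(−k_d t) = e^(−0.246×1.680) = 0.6615; e^(−k_2 t) = e^(−0.616×1.680) = 0.3553.
D = 14.83 × (0.6615 − 0.3553) + 2.70 × 0.3553 = 4.540 + 0.9592 = 5.499 mg/L.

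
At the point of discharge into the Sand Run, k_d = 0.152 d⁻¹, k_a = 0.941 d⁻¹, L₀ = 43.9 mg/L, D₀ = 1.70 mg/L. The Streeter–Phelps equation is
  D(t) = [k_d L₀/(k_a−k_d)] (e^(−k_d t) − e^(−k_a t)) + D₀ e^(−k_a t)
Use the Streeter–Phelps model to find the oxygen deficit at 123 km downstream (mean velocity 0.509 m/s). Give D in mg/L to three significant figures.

Travel time t = x/v = 123 km / (0.509 m/s) = 123000 m / 0.509 m/s = 241700 s = 2.797 d.
k_d L₀/(k_a−k_d) = 0.152×43.9/(0.941−0.152) = 6.673/0.7890 = 8.457 mg/L.
e^(−k_d t) = e^(−0.152×2.797) = 0.6537; e^(−k_a t) = e^(−0.941×2.797) = 0.07194.
D = 8.457 × (0.6537 − 0.07194) + 1.70 × 0.07194 = 4.920 + 0.1223 = 5.042 mg/L.

D ≈ 5.04 mg/L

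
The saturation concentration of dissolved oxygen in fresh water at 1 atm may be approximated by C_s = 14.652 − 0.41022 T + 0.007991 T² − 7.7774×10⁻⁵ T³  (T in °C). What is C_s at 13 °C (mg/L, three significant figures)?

C_s = 14.652 − 0.41022×13 + 0.007991×13² − 7.7774×10⁻⁵×13³ = 10.50 mg/L.

C_s ≈ 10.5 mg/L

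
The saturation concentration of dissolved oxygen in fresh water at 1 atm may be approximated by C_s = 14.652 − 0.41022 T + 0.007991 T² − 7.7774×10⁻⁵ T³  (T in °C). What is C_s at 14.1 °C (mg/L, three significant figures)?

C_s = 14.652 − 0.41022×14.1 + 0.007991×14.1² − 7.7774×10⁻⁵×14.1³ = 10.24 mg/L.

C_s ≈ 10.2 mg/L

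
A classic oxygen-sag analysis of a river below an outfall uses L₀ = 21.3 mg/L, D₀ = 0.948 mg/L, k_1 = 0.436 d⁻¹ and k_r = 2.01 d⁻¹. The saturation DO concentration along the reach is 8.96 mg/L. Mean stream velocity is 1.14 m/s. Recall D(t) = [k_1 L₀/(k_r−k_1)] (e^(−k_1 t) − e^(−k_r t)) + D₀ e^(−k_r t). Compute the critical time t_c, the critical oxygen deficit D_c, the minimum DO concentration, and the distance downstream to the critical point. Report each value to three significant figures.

t_c = [1/(k_r−k_1)] ln[(k_r/k_1)(1 − D₀(k_r−k_1)/(k_1 L₀))]
= [1/(2.01−0.436)] ln[(2.01/0.436)(1 − 0.948×1.574/(0.436×21.3))]
= (1/1.574) ln[4.610 × 0.8393] = 0.6353 × ln(3.869) = 0.6353 × 1.353 = 0.8597 d.
L(t_c) = L₀ e^(−k_1 t_c) = 21.3 × 0.6874 = 14.64 mg/L, and at the critical point k_r D_c = k_1 L, so D_c = (0.436/2.01) × 14.64 = 3.176 mg/L.
Minimum DO = C_s − D_c = 8.96 − 3.176 = 5.784 mg/L.
x_c = v t_c = 1.14 m/s × 0.8597 d × 86400 s/d = 84670 m ≈ 84.7 km.

t_c ≈ 0.860 d; D_c ≈ 3.18 mg/L; min DO ≈ 5.78 mg/L; x_c ≈ 84.7 km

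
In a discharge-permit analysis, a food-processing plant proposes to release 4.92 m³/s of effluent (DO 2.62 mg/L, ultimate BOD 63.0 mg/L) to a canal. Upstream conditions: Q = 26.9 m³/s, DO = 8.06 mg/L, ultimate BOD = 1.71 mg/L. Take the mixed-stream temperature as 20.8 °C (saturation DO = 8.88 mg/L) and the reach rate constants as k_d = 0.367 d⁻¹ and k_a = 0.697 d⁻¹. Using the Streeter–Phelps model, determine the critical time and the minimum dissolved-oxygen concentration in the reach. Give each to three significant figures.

t_c ≈ 1.51 d; minimum DO ≈ 5.50 mg/L

Mixed DO = (26.9×8.06 + 4.92×2.62)/(26.9+4.92) = 229.7/31.82 = 7.219 mg/L.
Mixed L₀ = (26.9×1.71 + 4.92×63.0)/(31.82) = 356.0/31.82 = 11.19 mg/L.
Initial deficit D₀ = C_s − DO₀ = 8.88 − 7.219 = 1.661 mg/L.
t_c = (1/0.3300) ln[(0.697/0.367)(1 − 1.661×0.3300/(0.367×11.19))] = 3.030 × ln(1.646) = 1.509 d.
D_c = (0.367/0.697) × 11.19 × e^(−0.367×1.509) = 0.5265 × 11.19 × 0.5747 = 3.385 mg/L.
Minimum DO = 8.88 − 3.385 = 5.495 mg/L.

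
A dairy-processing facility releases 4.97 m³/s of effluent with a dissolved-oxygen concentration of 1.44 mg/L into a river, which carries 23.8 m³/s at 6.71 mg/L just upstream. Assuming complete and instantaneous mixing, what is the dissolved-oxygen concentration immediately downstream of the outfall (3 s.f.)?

Flow-weighted mixing: C = (Q_r C_r + Q_w C_w)/(Q_r + Q_w)
= (23.8×6.71 + 4.97×1.44)/(23.8 + 4.97) = 166.9/28.77 = 5.800 mg/L.

5.80 mg/L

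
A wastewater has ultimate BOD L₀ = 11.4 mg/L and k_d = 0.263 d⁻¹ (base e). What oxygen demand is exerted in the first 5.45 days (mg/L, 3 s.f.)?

y_t = L₀(1 − e^(−k_d t)) = 11.4 × (1 − e^(−0.263×5.45))
= 11.4 × (1 − 0.2385) = 11.4 × 0.7615 = 8.681 mg/L.

y ≈ 8.68 mg/L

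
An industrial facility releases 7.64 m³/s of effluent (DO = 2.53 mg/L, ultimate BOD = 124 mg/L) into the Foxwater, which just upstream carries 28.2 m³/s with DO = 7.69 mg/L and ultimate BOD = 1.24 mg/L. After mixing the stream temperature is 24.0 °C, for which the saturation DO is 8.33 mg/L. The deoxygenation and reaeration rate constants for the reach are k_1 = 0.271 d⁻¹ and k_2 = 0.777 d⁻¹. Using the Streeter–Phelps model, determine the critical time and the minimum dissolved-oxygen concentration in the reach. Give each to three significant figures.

Mixed DO = (28.2×7.69 + 7.64×2.53)/(28.2+7.64) = 236.2/35.84 = 6.590 mg/L.
Mixed L₀ = (28.2×1.24 + 7.64×124)/(35.84) = 982.3/35.84 = 27.41 mg/L.
Initial deficit D₀ = C_s − DO₀ = 8.33 − 6.590 = 1.740 mg/L.
t_c = (1/0.5060) ln[(0.777/0.271)(1 − 1.740×0.5060/(0.271×27.41))] = 1.976 × ln(2.527) = 1.832 d.
D_c = (0.271/0.777) × 27.41 × e^(−0.271×1.832) = 0.3488 × 27.41 × 0.6086 = 5.818 mg/L.
Minimum DO = 8.33 − 5.818 = 2.512 mg/L.

t_c ≈ 1.83 d; minimum DO ≈ 2.51 mg/L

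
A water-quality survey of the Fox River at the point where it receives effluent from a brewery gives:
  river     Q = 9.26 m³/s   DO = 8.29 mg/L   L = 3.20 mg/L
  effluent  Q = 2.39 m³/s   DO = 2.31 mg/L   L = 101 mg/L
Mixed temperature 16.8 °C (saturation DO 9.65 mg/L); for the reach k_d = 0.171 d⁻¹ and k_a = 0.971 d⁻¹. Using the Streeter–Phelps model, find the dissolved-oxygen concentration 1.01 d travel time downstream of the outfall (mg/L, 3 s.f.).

Mixed DO = (9.26×8.29 + 2.39×2.31)/(9.26+2.39) = 82.29/11.65 = 7.063 mg/L.
Mixed L₀ = (9.26×3.20 + 2.39×101)/(11.65) = 271.0/11.65 = 23.26 mg/L.
Initial deficit D₀ = C_s − DO₀ = 9.65 − 7.063 = 2.587 mg/L.
D(1.01) = [0.171×23.26/(0.971−0.171)](e^(−0.171×1.01) − e^(−0.971×1.01)) + 2.587 e^(−0.971×1.01)
= 4.973 × (0.8414 − 0.3750) + 2.587 × 0.3750 = 3.289 mg/L.
DO = 9.65 − 3.289 = 6.361 mg/L.

DO ≈ 6.36 mg/L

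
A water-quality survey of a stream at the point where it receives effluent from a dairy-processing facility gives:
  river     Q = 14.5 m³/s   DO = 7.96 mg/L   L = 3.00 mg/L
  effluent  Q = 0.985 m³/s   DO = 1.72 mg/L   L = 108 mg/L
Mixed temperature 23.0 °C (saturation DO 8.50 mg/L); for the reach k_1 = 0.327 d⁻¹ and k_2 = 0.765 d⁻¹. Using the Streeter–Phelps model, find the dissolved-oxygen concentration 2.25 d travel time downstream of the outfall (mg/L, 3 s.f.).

DO ≈ 6.16 mg/L

Mixed DO = (14.5×7.96 + 0.985×1.72)/(14.5+0.985) = 117.1/15.48 = 7.563 mg/L.
Mixed L₀ = (14.5×3.00 + 0.985×108)/(15.48) = 149.9/15.48 = 9.679 mg/L.
Initial deficit D₀ = C_s − DO₀ = 8.50 − 7.563 = 0.9369 mg/L.
D(2.25) = [0.327×9.679/(0.765−0.327)](e^(−0.327×2.25) − e^(−0.765×2.25)) + 0.9369 e^(−0.765×2.25)
= 7.226 × (0.4791 − 0.1788) + 0.9369 × 0.1788 = 2.338 mg/L.
DO = 8.50 − 2.338 = 6.162 mg/L.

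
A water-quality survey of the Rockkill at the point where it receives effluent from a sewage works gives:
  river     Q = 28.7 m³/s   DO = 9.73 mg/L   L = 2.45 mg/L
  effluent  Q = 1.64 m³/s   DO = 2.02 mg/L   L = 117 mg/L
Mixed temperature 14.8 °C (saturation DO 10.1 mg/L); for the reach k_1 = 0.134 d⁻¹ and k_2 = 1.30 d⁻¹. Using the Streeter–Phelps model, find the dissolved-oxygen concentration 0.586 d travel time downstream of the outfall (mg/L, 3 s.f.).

Mixed DO = (28.7×9.73 + 1.64×2.02)/(28.7+1.64) = 282.6/30.34 = 9.313 mg/L.
Mixed L₀ = (28.7×2.45 + 1.64×117)/(30.34) = 262.2/30.34 = 8.642 mg/L.
Initial deficit D₀ = C_s − DO₀ = 10.1 − 9.313 = 0.7868 mg/L.
D(0.586) = [0.134×8.642/(1.30−0.134)](e^(−0.134×0.586) − e^(−1.30×0.586)) + 0.7868 e^(−1.30×0.586)
= 0.9932 × (0.9245 − 0.4668) + 0.7868 × 0.4668 = 0.8218 mg/L.
DO = 10.1 − 0.8218 = 9.278 mg/L.

DO ≈ 9.28 mg/L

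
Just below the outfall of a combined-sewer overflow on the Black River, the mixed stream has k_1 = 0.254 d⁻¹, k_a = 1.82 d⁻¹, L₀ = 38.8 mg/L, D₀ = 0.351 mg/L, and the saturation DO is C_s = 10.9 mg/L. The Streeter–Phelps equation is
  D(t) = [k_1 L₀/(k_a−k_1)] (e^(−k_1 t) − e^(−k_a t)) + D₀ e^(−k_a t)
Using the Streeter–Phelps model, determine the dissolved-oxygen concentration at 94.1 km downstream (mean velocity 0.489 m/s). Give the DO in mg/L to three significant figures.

Travel time t = x/v = 94.1 km / (0.489 m/s) = 94100 m / 0.489 m/s = 192400 s = 2.227 d.
k_1 L₀/(k_a−k_1) = 0.254×38.8/(1.82−0.254) = 9.855/1.566 = 6.293 mg/L.
e^(−k_1 t) = e^(−0.254×2.227) = 0.5680; e^(−k_a t) = e^(−1.82×2.227) = 0.01736.
D = 6.293 × (0.5680 − 0.01736) + 0.351 × 0.01736 = 3.465 + 0.006093 = 3.471 mg/L.
DO = C_s − D = 10.9 − 3.471 = 7.429 mg/L.

DO ≈ 7.43 mg/L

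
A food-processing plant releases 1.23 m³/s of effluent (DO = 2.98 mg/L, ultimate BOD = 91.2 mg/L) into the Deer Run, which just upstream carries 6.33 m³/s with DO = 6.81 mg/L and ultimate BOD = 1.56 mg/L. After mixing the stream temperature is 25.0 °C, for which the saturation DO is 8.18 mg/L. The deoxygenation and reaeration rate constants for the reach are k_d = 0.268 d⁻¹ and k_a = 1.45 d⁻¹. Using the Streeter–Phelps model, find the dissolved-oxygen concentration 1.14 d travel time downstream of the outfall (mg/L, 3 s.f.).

Mixed DO = (6.33×6.81 + 1.23×2.98)/(6.33+1.23) = 46.77/7.560 = 6.187 mg/L.
Mixed L₀ = (6.33×1.56 + 1.23×91.2)/(7.560) = 122.1/7.560 = 16.14 mg/L.
Initial deficit D₀ = C_s − DO₀ = 8.18 − 6.187 = 1.993 mg/L.
D(1.14) = [0.268×16.14/(1.45−0.268)](e^(−0.268×1.14) − e^(−1.45×1.14)) + 1.993 e^(−1.45×1.14)
= 3.660 × (0.7367 − 0.1915) + 1.993 × 0.1915 = 2.378 mg/L.
DO = 8.18 − 2.378 = 5.802 mg/L.

DO ≈ 5.80 mg/L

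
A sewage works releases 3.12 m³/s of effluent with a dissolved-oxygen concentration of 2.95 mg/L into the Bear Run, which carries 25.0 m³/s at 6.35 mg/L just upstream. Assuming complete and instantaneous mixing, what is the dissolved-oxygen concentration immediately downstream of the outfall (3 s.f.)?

Flow-weighted mixing: C = (Q_r C_r + Q_w C_w)/(Q_r + Q_w)
= (25.0×6.35 + 3.12×2.95)/(25.0 + 3.12) = 168.0/28.12 = 5.973 mg/L.

5.97 mg/L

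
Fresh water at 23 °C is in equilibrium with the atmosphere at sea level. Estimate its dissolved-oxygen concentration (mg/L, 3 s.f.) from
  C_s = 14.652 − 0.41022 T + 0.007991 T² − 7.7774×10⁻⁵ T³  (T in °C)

C_s ≈ 8.50 mg/L

C_s = 14.652 − 0.41022×23 + 0.007991×23² − 7.7774×10⁻⁵×23³ = 8.498 mg/L.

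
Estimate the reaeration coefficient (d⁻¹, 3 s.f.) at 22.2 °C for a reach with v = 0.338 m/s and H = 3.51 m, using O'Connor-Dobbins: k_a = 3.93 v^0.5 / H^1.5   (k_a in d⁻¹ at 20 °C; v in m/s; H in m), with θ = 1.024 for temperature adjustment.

k_a ≈ 0.366 d⁻¹

k_a(20) = 3.93 × 0.338^0.5 / 3.51^1.5 = 3.93 × 0.5814 / 6.576 = 0.3474 d⁻¹.
k_a(22.2) = 0.3474 × 1.024^(22.2−20) = 0.3474 × 1.054 = 0.3661 d⁻¹.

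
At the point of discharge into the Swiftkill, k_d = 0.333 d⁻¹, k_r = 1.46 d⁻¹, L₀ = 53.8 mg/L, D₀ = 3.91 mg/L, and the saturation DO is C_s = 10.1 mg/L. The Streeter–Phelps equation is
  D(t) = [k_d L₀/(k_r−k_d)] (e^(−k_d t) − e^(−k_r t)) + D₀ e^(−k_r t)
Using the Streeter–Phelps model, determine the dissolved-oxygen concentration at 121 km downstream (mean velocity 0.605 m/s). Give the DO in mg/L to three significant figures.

DO ≈ 3.15 mg/L

Travel time t = x/v = 121 km / (0.605 m/s) = 121000 m / 0.605 m/s = 200000 s = 2.315 d.
k_d L₀/(k_r−k_d) = 0.333×53.8/(1.46−0.333) = 17.92/1.127 = 15.90 mg/L.
e^(−k_d t) = e^(−0.333×2.315) = 0.4626; e^(−k_r t) = e^(−1.46×2.315) = 0.03406.
D = 15.90 × (0.4626 − 0.03406) + 3.91 × 0.03406 = 6.813 + 0.1332 = 6.946 mg/L.
DO = C_s − D = 10.1 − 6.946 = 3.154 mg/L.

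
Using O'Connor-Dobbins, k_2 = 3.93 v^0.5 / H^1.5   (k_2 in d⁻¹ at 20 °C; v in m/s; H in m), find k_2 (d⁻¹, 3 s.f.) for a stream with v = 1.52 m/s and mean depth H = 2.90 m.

k_2 ≈ 0.981 d⁻¹

k_2 = 3.93 × 1.52^0.5 / 2.90^1.5 = 3.93 × 1.233 / 4.939 = 0.9811 d⁻¹.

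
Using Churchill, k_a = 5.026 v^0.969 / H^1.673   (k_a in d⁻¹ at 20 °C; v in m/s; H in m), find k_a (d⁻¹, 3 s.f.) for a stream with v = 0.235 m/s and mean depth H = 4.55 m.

k_a = 5.026 × 0.235^0.969 / 4.55^1.673 = 5.026 × 0.2458 / 12.61 = 0.09793 d⁻¹.

k_a ≈ 0.0979 d⁻¹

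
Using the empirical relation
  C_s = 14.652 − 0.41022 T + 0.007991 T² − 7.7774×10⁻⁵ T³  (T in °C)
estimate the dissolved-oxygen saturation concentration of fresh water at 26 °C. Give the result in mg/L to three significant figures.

C_s ≈ 8.02 mg/L

C_s = 14.652 − 0.41022×26 + 0.007991×26² − 7.7774×10⁻⁵×26³ = 8.021 mg/L.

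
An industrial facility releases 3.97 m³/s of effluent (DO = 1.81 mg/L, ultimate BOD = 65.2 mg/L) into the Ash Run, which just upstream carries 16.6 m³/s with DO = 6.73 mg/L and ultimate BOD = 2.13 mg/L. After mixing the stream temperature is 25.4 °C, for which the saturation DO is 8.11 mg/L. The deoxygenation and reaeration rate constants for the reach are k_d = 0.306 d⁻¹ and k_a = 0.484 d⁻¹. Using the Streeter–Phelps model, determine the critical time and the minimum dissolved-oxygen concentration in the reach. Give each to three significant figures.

Mixed DO = (16.6×6.73 + 3.97×1.81)/(16.6+3.97) = 118.9/20.57 = 5.780 mg/L.
Mixed L₀ = (16.6×2.13 + 3.97×65.2)/(20.57) = 294.2/20.57 = 14.30 mg/L.
Initial deficit D₀ = C_s − DO₀ = 8.11 − 5.780 = 2.330 mg/L.
t_c = (1/0.1780) ln[(0.484/0.306)(1 − 2.330×0.1780/(0.306×14.30))] = 5.618 × ln(1.432) = 2.017 d.
D_c = (0.306/0.484) × 14.30 × e^(−0.306×2.017) = 0.6322 × 14.30 × 0.5395 = 4.879 mg/L.
Minimum DO = 8.11 − 4.879 = 3.231 mg/L.

t_c ≈ 2.02 d; minimum DO ≈ 3.23 mg/L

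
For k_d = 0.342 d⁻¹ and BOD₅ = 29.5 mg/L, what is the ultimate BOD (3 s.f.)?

L₀ ≈ 36.0 mg/L

BOD₅ = L₀(1 − e^(−5k_d)) ⇒ L₀ = BOD₅ / (1 − e^(−5×0.342))
= 29.5 / (1 − 0.1809) = 29.5 / 0.8191 = 36.01 mg/L.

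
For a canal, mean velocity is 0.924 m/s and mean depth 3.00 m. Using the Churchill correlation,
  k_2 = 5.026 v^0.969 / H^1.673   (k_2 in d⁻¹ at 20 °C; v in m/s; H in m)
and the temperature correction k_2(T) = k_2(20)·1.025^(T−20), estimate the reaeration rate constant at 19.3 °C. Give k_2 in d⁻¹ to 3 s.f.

k_2 ≈ 0.728 d⁻¹

k_2(20) = 5.026 × 0.924^0.969 / 3.00^1.673 = 5.026 × 0.9263 / 6.284 = 0.7409 d⁻¹.
k_2(19.3) = 0.7409 × 1.025^(19.3−20) = 0.7409 × 0.9829 = 0.7282 d⁻¹.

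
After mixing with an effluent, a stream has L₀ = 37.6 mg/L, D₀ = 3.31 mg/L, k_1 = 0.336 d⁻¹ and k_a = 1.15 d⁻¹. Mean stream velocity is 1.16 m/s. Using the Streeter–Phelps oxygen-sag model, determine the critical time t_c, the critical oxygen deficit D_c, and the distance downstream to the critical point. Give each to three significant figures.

With k_a/k_1 = 3.423 and 1 − D₀(k_a−k_1)/(k_1 L₀) = 0.7867,
t_c = ln(3.423 × 0.7867) / (1.15 − 0.336) = ln(2.693) / 0.8140 = 0.9905/0.8140 = 1.217 d.
L(t_c) = L₀ e^(−k_1 t_c) = 37.6 × 0.6644 = 24.98 mg/L, and at the critical point k_a D_c = k_1 L, so D_c = (0.336/1.15) × 24.98 = 7.299 mg/L.
x_c = v t_c = 1.16 m/s × 1.217 d × 86400 s/d = 122000 m ≈ 122 km.

t_c ≈ 1.22 d; D_c ≈ 7.30 mg/L; x_c ≈ 122 km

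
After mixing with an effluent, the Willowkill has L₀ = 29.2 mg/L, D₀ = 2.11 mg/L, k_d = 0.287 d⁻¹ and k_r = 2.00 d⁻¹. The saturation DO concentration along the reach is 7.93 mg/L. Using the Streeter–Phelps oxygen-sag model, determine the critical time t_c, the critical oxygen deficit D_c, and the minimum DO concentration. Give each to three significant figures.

With k_r/k_d = 6.969 and 1 − D₀(k_r−k_d)/(k_d L₀) = 0.5687,
t_c = ln(6.969 × 0.5687) / (2.00 − 0.287) = ln(3.963) / 1.713 = 1.377/1.713 = 0.8039 d.
D_c = (k_d/k_r) L₀ e^(−k_d t_c) = (0.287/2.00) × 29.2 × e^(−0.287×0.8039) = 0.1435 × 29.2 × 0.7940 = 3.327 mg/L.
Minimum DO = C_s − D_c = 7.93 − 3.327 = 4.603 mg/L.

t_c ≈ 0.804 d; D_c ≈ 3.33 mg/L; min DO ≈ 4.60 mg/L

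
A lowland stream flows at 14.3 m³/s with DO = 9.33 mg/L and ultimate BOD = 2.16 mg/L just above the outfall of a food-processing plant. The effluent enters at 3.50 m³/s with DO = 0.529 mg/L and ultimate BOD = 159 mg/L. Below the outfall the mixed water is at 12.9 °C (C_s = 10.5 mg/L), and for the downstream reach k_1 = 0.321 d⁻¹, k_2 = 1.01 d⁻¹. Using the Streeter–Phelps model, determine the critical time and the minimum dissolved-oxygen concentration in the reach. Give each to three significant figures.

t_c ≈ 1.36 d; minimum DO ≈ 3.72 mg/L

Mixed DO = (14.3×9.33 + 3.50×0.529)/(14.3+3.50) = 135.3/17.80 = 7.599 mg/L.
Mixed L₀ = (14.3×2.16 + 3.50×159)/(17.80) = 587.4/17.80 = 33.00 mg/L.
Initial deficit D₀ = C_s − DO₀ = 10.5 − 7.599 = 2.901 mg/L.
t_c = (1/0.6890) ln[(1.01/0.321)(1 − 2.901×0.6890/(0.321×33.00))] = 1.451 × ln(2.553) = 1.360 d.
D_c = (0.321/1.01) × 33.00 × e^(−0.321×1.360) = 0.3178 × 33.00 × 0.6462 = 6.777 mg/L.
Minimum DO = 10.5 − 6.777 = 3.723 mg/L.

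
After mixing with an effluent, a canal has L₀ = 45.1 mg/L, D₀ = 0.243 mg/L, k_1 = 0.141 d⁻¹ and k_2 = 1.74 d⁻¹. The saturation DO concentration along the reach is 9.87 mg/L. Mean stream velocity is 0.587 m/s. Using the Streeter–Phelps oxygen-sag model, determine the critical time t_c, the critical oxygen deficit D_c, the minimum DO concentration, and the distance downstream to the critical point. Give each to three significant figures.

t_c ≈ 1.53 d; D_c ≈ 2.94 mg/L; min DO ≈ 6.93 mg/L; x_c ≈ 77.7 km

With k_2/k_1 = 12.34 and 1 − D₀(k_2−k_1)/(k_1 L₀) = 0.9389,
t_c = ln(12.34 × 0.9389) / (1.74 − 0.141) = ln(11.59) / 1.599 = 2.450/1.599 = 1.532 d.
D_c = (k_1/k_2) L₀ e^(−k_1 t_c) = (0.141/1.74) × 45.1 × e^(−0.141×1.532) = 0.08103 × 45.1 × 0.8057 = 2.945 mg/L.
Minimum DO = C_s − D_c = 9.87 − 2.945 = 6.925 mg/L.
x_c = v t_c = 0.587 m/s × 1.532 d × 86400 s/d = 77700 m ≈ 77.7 km.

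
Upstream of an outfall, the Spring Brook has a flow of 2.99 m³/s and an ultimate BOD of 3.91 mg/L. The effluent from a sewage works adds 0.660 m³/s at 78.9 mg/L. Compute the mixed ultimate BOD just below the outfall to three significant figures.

17.5 mg/L

Flow-weighted mixing: C = (Q_r C_r + Q_w C_w)/(Q_r + Q_w)
= (2.99×3.91 + 0.660×78.9)/(2.99 + 0.660) = 63.76/3.650 = 17.47 mg/L.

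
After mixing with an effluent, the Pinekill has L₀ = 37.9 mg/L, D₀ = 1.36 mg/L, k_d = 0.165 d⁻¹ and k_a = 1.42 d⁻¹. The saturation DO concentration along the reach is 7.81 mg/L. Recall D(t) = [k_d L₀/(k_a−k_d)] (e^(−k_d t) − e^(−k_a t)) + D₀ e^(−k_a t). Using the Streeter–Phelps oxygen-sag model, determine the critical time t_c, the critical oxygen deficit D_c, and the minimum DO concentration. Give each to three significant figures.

t_c = [1/(k_a−k_d)] ln[(k_a/k_d)(1 − D₀(k_a−k_d)/(k_d L₀))]
= [1/(1.42−0.165)] ln[(1.42/0.165)(1 − 1.36×1.255/(0.165×37.9))]
= (1/1.255) ln[8.606 × 0.7271] = 0.7968 × ln(6.257) = 0.7968 × 1.834 = 1.461 d.
D_c = (k_d/k_a) L₀ e^(−k_d t_c) = (0.165/1.42) × 37.9 × e^(−0.165×1.461) = 0.1162 × 37.9 × 0.7858 = 3.460 mg/L.
Minimum DO = C_s − D_c = 7.81 − 3.460 = 4.350 mg/L.

t_c ≈ 1.46 d; D_c ≈ 3.46 mg/L; min DO ≈ 4.35 mg/L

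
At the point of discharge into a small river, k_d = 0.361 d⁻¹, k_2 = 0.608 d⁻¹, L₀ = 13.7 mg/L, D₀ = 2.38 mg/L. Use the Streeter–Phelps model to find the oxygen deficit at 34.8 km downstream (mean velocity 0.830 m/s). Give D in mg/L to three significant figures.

D ≈ 3.67 mg/L

Travel time t = x/v = 34.8 km / (0.830 m/s) = 34800 m / 0.830 m/s = 41930 s = 0.4853 d.
k_d L₀/(k_2−k_d) = 0.361×13.7/(0.608−0.361) = 4.946/0.2470 = 20.02 mg/L.
e^(−k_d t) = e^(−0.361×0.4853) = 0.8393; e^(−k_2 t) = e^(−0.608×0.4853) = 0.7445.
D = 20.02 × (0.8393 − 0.7445) + 2.38 × 0.7445 = 1.898 + 1.772 = 3.670 mg/L.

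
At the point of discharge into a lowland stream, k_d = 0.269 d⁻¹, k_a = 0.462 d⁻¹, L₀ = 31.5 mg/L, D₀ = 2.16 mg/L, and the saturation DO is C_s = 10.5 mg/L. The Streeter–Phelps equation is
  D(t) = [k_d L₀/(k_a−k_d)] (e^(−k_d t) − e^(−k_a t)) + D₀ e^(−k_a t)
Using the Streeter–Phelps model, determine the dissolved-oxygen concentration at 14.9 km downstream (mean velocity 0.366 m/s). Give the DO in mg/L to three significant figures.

DO ≈ 5.40 mg/L

Travel time t = x/v = 14.9 km / (0.366 m/s) = 14900 m / 0.366 m/s = 40710 s = 0.4712 d.
k_d L₀/(k_a−k_d) = 0.269×31.5/(0.462−0.269) = 8.474/0.1930 = 43.90 mg/L.
e^(−k_d t) = e^(−0.269×0.4712) = 0.8810; e^(−k_a t) = e^(−0.462×0.4712) = 0.8044.
D = 43.90 × (0.8810 − 0.8044) + 2.16 × 0.8044 = 3.362 + 1.737 = 5.100 mg/L.
DO = C_s − D = 10.5 − 5.100 = 5.400 mg/L.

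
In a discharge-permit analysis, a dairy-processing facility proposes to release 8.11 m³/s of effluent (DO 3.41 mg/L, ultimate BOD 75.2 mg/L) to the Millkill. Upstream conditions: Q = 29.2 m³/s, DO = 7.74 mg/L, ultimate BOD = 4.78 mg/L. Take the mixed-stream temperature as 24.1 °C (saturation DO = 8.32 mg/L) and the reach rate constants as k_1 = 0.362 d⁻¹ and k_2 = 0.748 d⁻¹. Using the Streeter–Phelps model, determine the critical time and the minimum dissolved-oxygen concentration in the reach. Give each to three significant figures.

Mixed DO = (29.2×7.74 + 8.11×3.41)/(29.2+8.11) = 253.7/37.31 = 6.799 mg/L.
Mixed L₀ = (29.2×4.78 + 8.11×75.2)/(37.31) = 749.4/37.31 = 20.09 mg/L.
Initial deficit D₀ = C_s − DO₀ = 8.32 − 6.799 = 1.521 mg/L.
t_c = (1/0.3860) ln[(0.748/0.362)(1 − 1.521×0.3860/(0.362×20.09))] = 2.591 × ln(1.899) = 1.662 d.
D_c = (0.362/0.748) × 20.09 × e^(−0.362×1.662) = 0.4840 × 20.09 × 0.5479 = 5.326 mg/L.
Minimum DO = 8.32 − 5.326 = 2.994 mg/L.

t_c ≈ 1.66 d; minimum DO ≈ 2.99 mg/L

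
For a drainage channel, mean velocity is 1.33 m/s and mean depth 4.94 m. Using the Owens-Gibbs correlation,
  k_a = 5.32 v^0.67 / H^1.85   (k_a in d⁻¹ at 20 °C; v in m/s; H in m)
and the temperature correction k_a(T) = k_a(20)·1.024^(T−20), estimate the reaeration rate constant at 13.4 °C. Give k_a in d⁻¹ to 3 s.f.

k_a(20) = 5.32 × 1.33^0.67 / 4.94^1.85 = 5.32 × 1.211 / 19.20 = 0.3353 d⁻¹.
k_a(13.4) = 0.3353 × 1.024^(13.4−20) = 0.3353 × 0.8551 = 0.2868 d⁻¹.

k_a ≈ 0.287 d⁻¹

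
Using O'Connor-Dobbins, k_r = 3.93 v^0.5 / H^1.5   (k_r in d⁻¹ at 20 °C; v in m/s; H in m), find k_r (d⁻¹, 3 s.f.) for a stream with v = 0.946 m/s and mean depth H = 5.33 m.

k_r ≈ 0.311 d⁻¹

k_r = 3.93 × 0.946^0.5 / 5.33^1.5 = 3.93 × 0.9726 / 12.31 = 0.3106 d⁻¹.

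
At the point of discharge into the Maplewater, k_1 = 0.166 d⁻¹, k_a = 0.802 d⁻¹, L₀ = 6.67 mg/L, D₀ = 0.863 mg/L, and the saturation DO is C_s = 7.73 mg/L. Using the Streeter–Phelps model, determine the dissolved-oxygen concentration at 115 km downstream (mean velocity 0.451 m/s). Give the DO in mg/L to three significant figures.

DO ≈ 6.75 mg/L

Travel time t = x/v = 115 km / (0.451 m/s) = 115000 m / 0.451 m/s = 255000 s = 2.951 d.
k_1 L₀/(k_a−k_1) = 0.166×6.67/(0.802−0.166) = 1.107/0.6360 = 1.741 mg/L.
e^(−k_1 t) = e^(−0.166×2.951) = 0.6127; e^(−k_a t) = e^(−0.802×2.951) = 0.09377.
D = 1.741 × (0.6127 − 0.09377) + 0.863 × 0.09377 = 0.9034 + 0.08092 = 0.9843 mg/L.
DO = C_s − D = 7.73 − 0.9843 = 6.746 mg/L.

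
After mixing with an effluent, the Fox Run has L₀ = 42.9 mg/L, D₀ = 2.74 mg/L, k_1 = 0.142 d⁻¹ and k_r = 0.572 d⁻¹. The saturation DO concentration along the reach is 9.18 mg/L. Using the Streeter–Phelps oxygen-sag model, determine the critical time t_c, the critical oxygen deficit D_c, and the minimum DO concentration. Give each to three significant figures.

t_c = [1/(k_r−k_1)] ln[(k_r/k_1)(1 − D₀(k_r−k_1)/(k_1 L₀))]
= [1/(0.572−0.142)] ln[(0.572/0.142)(1 − 2.74×0.4300/(0.142×42.9))]
= (1/0.4300) ln[4.028 × 0.8066] = 2.326 × ln(3.249) = 2.326 × 1.178 = 2.740 d.
D_c = (k_1/k_r) L₀ e^(−k_1 t_c) = (0.142/0.572) × 42.9 × e^(−0.142×2.740) = 0.2483 × 42.9 × 0.6776 = 7.217 mg/L.
Minimum DO = C_s − D_c = 9.18 − 7.217 = 1.963 mg/L.

t_c ≈ 2.74 d; D_c ≈ 7.22 mg/L; min DO ≈ 1.96 mg/L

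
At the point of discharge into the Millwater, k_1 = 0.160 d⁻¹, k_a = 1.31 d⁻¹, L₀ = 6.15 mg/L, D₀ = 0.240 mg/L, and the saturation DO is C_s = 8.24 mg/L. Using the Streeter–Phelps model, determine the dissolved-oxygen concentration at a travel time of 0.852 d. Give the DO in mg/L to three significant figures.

k_1 L₀/(k_a−k_1) = 0.160×6.15/(1.31−0.160) = 0.9840/1.150 = 0.8557 mg/L.
e^(−k_1 t) = e^(−0.160×0.8520) = 0.8726; e^(−k_a t) = e^(−1.31×0.8520) = 0.3275.
D = 0.8557 × (0.8726 − 0.3275) + 0.240 × 0.3275 = 0.4663 + 0.07861 = 0.5450 mg/L.
DO = C_s − D = 8.24 − 0.5450 = 7.695 mg/L.

DO ≈ 7.70 mg/L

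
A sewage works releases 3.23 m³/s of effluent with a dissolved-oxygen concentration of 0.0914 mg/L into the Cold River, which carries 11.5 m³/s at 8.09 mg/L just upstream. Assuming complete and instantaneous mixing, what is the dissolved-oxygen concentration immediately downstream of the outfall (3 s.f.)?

6.34 mg/L

Flow-weighted mixing: C = (Q_r C_r + Q_w C_w)/(Q_r + Q_w)
= (11.5×8.09 + 3.23×0.0914)/(11.5 + 3.23) = 93.33/14.73 = 6.336 mg/L.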